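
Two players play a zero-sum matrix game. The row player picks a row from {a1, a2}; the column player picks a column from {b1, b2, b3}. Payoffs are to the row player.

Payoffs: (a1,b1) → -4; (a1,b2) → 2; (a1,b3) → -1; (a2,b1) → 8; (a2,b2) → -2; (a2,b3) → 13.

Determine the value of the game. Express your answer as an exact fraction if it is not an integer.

1/2

Row minima: a1 → -4, a2 → -2; maximin = -2.
Column maxima: b1 → 8, b2 → 2, b3 → 13; minimax = 2.
-2 ≠ 2, so there is no saddle point; optimal play is mixed.
b3 is strictly dominated by b1 (it gives the row player strictly more in every row), so the column player never plays it.
On the remaining 2×2 (a1, a2 vs b1, b2):
Let the row player play a1 with probability p. Expected payoff against b1: (-4)p + 8(1−p) = −12p + 8; against b2: 2p + (-2)(1−p) = 4p − 2.
Setting these equal: −12p + 8 = 4p − 2 ⇒ −16p = -10 ⇒ p = 5/8, and the value is (-12)·(5/8) + 8 = 1/2.
For the column player: with q = P(b1), equating a1's and a2's payoffs gives −6q + 2 = 10q − 2 ⇒ q = 1/4.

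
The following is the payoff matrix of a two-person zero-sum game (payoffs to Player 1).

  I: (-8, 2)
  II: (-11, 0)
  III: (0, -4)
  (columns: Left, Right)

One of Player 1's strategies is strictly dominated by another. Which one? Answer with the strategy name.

II

I gives a strictly higher payoff than II against every column: -8 > -11, 2 > 0.
So II is strictly dominated and Player 1 never plays it.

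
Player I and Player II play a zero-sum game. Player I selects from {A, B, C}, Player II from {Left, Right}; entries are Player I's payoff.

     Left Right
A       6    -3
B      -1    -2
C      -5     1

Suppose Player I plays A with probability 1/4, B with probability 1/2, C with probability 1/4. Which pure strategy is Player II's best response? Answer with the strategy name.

Right

If Player II plays Left, Player I's expected payoff is (1/4)·6 + (1/2)·(-1) + (1/4)·(-5) = -1/4.
If Player II plays Right, Player I's expected payoff is (1/4)·(-3) + (1/2)·(-2) + (1/4)·1 = -3/2.
Player II minimizes Player I's payoff; the smallest is -3/2, so the best response is Right.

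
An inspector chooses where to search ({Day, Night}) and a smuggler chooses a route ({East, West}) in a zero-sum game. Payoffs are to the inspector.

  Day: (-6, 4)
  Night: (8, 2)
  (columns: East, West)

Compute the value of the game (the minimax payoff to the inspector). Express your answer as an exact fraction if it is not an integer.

Row minima: Day → -6, Night → 2; maximin = 2.
Column maxima: East → 8, West → 4; minimax = 4.
2 ≠ 4, so there is no saddle point; optimal play is mixed.
Let the inspector play Day with probability p. Expected payoff against East: (-6)p + 8(1−p) = −14p + 8; against West: 4p + 2(1−p) = 2p + 2.
Setting these equal: −14p + 8 = 2p + 2 ⇒ −16p = -6 ⇒ p = 3/8, and the value is (-14)·(3/8) + 8 = 11/4.
For the smuggler: with q = P(East), equating Day's and Night's payoffs gives −10q + 4 = 6q + 2 ⇒ q = 1/8.

11/4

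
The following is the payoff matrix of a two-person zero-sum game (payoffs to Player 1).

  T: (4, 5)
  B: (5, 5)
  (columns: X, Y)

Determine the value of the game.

Row minima: T → 4, B → 5; maximin = 5.
Column maxima: X → 5, Y → 5; minimax = 5.
Since maximin = minimax = 5, there is a saddle point and the value is 5.

5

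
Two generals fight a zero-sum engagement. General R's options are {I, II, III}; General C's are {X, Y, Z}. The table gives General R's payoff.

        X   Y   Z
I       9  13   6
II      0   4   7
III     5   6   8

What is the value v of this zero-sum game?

Row minima: I → 6, II → 0, III → 5; maximin = 6.
Column maxima: X → 9, Y → 13, Z → 8; minimax = 8.
6 ≠ 8, so there is no saddle point; optimal play is mixed.
II is strictly dominated by III, so General R never plays it.
Y is strictly dominated by X (it gives General R strictly more in every row), so General C never plays it.
On the remaining 2×2 (I, III vs X, Z):
Let General R play I with probability p. Expected payoff against X: 9p + 5(1−p) = 4p + 5; against Z: 6p + 8(1−p) = −2p + 8.
Setting these equal: 4p + 5 = −2p + 8 ⇒ 6p = 3 ⇒ p = 1/2, and the value is (4)·(1/2) + 5 = 7.
For General C: with q = P(X), equating I's and III's payoffs gives 3q + 6 = −3q + 8 ⇒ q = 1/3.

7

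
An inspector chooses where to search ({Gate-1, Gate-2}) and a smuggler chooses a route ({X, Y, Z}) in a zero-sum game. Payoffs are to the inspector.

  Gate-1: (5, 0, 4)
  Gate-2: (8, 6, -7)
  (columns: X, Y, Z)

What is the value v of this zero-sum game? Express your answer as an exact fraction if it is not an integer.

24/17

Row minima: Gate-1 → 0, Gate-2 → -7; maximin = 0.
Column maxima: X → 8, Y → 6, Z → 4; minimax = 4.
0 ≠ 4, so there is no saddle point; optimal play is mixed.
X is strictly dominated by Y (it gives the inspector strictly more in every row), so the smuggler never plays it.
On the remaining 2×2 (Gate-1, Gate-2 vs Y, Z):
Let the inspector play Gate-1 with probability p. Expected payoff against Y: 0p + 6(1−p) = −6p + 6; against Z: 4p + (-7)(1−p) = 11p − 7.
Setting these equal: −6p + 6 = 11p − 7 ⇒ −17p = -13 ⇒ p = 13/17, and the value is (-6)·(13/17) + 6 = 24/17.
For the smuggler: with q = P(Y), equating Gate-1's and Gate-2's payoffs gives −4q + 4 = 13q − 7 ⇒ q = 11/17.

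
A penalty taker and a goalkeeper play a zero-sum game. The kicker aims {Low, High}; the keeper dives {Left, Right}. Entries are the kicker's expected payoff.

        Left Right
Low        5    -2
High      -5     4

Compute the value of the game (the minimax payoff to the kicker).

Row minima: Low → -2, High → -5; maximin = -2.
Column maxima: Left → 5, Right → 4; minimax = 4.
-2 ≠ 4, so there is no saddle point; optimal play is mixed.
Let the kicker play Low with probability p. Expected payoff against Left: 5p + (-5)(1−p) = 10p − 5; against Right: (-2)p + 4(1−p) = −6p + 4.
Setting these equal: 10p − 5 = −6p + 4 ⇒ 16p = 9 ⇒ p = 9/16, and the value is (10)·(9/16) − 5 = 5/8.
For the keeper: with q = P(Left), equating Low's and High's payoffs gives 7q − 2 = −9q + 4 ⇒ q = 3/8.

5/8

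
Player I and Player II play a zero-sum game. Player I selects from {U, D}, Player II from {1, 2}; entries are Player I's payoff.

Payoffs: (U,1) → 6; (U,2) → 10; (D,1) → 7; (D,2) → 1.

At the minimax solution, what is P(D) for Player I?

2/5

Row minima: U → 6, D → 1; maximin = 6.
Column maxima: 1 → 7, 2 → 10; minimax = 7.
6 ≠ 7, so there is no saddle point; optimal play is mixed.
Let Player I play U with probability p. Expected payoff against 1: 6p + 7(1−p) = −p + 7; against 2: 10p + 1(1−p) = 9p + 1.
Setting these equal: −p + 7 = 9p + 1 ⇒ −10p = -6 ⇒ p = 3/5, and the value is (-1)·(3/5) + 7 = 32/5.
For Player II: with q = P(1), equating U's and D's payoffs gives −4q + 10 = 6q + 1 ⇒ q = 9/10.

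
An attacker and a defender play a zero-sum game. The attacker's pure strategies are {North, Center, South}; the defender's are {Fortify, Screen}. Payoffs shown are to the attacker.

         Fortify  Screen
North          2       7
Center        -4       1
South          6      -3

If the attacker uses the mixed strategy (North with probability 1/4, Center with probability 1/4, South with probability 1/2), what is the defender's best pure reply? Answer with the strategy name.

Screen

If the defender plays Fortify, the attacker's expected payoff is (1/4)·2 + (1/4)·(-4) + (1/2)·6 = 5/2.
If the defender plays Screen, the attacker's expected payoff is (1/4)·7 + (1/4)·1 + (1/2)·(-3) = 1/2.
The defender minimizes the attacker's payoff; the smallest is 1/2, so the best response is Screen.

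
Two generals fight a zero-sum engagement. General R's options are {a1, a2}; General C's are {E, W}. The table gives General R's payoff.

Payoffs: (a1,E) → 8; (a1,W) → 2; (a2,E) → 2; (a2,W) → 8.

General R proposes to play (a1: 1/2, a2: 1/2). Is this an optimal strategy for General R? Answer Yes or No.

Against E this mix gives (1/2)·8 + (1/2)·2 = 5.
Against W this mix gives (1/2)·2 + (1/2)·8 = 5.
All of General C's active replies (E, W) yield 5, and no column does worse for General R. The mix makes General C indifferent and guarantees 5, so it is optimal.

Yes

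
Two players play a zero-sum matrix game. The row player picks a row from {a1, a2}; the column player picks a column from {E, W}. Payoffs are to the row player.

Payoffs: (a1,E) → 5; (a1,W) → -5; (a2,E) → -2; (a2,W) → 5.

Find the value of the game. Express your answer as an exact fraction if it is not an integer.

15/17

Row minima: a1 → -5, a2 → -2; maximin = -2.
Column maxima: E → 5, W → 5; minimax = 5.
-2 ≠ 5, so there is no saddle point; optimal play is mixed.
Let the row player play a1 with probability p. Expected payoff against E: 5p + (-2)(1−p) = 7p − 2; against W: (-5)p + 5(1−p) = −10p + 5.
Setting these equal: 7p − 2 = −10p + 5 ⇒ 17p = 7 ⇒ p = 7/17, and the value is (7)·(7/17) − 2 = 15/17.
For the column player: with q = P(E), equating a1's and a2's payoffs gives 10q − 5 = −7q + 5 ⇒ q = 10/17.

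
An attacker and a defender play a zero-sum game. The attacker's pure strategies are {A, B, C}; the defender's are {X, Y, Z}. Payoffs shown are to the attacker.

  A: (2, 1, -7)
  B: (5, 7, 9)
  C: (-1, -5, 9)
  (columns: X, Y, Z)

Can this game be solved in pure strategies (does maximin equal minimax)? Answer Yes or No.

Yes

Row minima: A → -7, B → 5, C → -5; maximin = 5.
Column maxima: X → 5, Y → 7, Z → 9; minimax = 5.
maximin = minimax = 5, so a saddle point exists.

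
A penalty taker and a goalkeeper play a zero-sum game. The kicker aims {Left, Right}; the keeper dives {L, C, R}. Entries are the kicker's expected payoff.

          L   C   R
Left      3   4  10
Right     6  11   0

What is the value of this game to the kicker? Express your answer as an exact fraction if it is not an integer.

Row minima: Left → 3, Right → 0; maximin = 3.
Column maxima: L → 6, C → 11, R → 10; minimax = 6.
3 ≠ 6, so there is no saddle point; optimal play is mixed.
C is strictly dominated by L (it gives the kicker strictly more in every row), so the keeper never plays it.
On the remaining 2×2 (Left, Right vs L, R):
Let the kicker play Left with probability p. Expected payoff against L: 3p + 6(1−p) = −3p + 6; against R: 10p + 0(1−p) = 10p.
Setting these equal: −3p + 6 = 10p ⇒ −13p = -6 ⇒ p = 6/13, and the value is (-3)·(6/13) + 6 = 60/13.
For the keeper: with q = P(L), equating Left's and Right's payoffs gives −7q + 10 = 6q ⇒ q = 10/13.

60/13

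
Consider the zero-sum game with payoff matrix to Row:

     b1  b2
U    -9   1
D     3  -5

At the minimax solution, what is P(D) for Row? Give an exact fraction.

Row minima: U → -9, D → -5; maximin = -5.
Column maxima: b1 → 3, b2 → 1; minimax = 1.
-5 ≠ 1, so there is no saddle point; optimal play is mixed.
Let Row play U with probability p. Expected payoff against b1: (-9)p + 3(1−p) = −12p + 3; against b2: 1p + (-5)(1−p) = 6p − 5.
Setting these equal: −12p + 3 = 6p − 5 ⇒ −18p = -8 ⇒ p = 4/9, and the value is (-12)·(4/9) + 3 = -7/3.
For Column: with q = P(b1), equating U's and D's payoffs gives −10q + 1 = 8q − 5 ⇒ q = 1/3.

5/9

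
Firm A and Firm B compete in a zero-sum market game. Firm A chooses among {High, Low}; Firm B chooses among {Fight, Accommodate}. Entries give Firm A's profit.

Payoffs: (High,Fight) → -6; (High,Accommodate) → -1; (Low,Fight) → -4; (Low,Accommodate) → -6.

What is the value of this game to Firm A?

-32/7

Row minima: High → -6, Low → -6; maximin = -6.
Column maxima: Fight → -4, Accommodate → -1; minimax = -4.
-6 ≠ -4, so there is no saddle point; optimal play is mixed.
Let Firm A play High with probability p. Expected payoff against Fight: (-6)p + (-4)(1−p) = −2p − 4; against Accommodate: (-1)p + (-6)(1−p) = 5p − 6.
Setting these equal: −2p − 4 = 5p − 6 ⇒ −7p = -2 ⇒ p = 2/7, and the value is (-2)·(2/7) − 4 = -32/7.
For Firm B: with q = P(Fight), equating High's and Low's payoffs gives −5q − 1 = 2q − 6 ⇒ q = 5/7.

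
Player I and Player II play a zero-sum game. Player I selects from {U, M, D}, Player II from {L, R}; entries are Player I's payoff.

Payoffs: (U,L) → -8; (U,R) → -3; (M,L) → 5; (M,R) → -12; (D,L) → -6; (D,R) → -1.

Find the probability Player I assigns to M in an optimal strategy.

Row minima: U → -8, M → -12, D → -6; maximin = -6.
Column maxima: L → 5, R → -1; minimax = -1.
-6 ≠ -1, so there is no saddle point; optimal play is mixed.
U is strictly dominated by D, so Player I never plays it.
On the remaining 2×2 (M, D vs L, R):
Let Player I play M with probability p. Expected payoff against L: 5p + (-6)(1−p) = 11p − 6; against R: (-12)p + (-1)(1−p) = −11p − 1.
Setting these equal: 11p − 6 = −11p − 1 ⇒ 22p = 5 ⇒ p = 5/22, and the value is (11)·(5/22) − 6 = -7/2.
For Player II: with q = P(L), equating M's and D's payoffs gives 17q − 12 = −5q − 1 ⇒ q = 1/2.

5/22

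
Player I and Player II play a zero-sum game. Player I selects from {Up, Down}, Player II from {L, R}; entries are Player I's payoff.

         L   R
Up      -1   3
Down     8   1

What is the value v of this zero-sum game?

Row minima: Up → -1, Down → 1; maximin = 1.
Column maxima: L → 8, R → 3; minimax = 3.
1 ≠ 3, so there is no saddle point; optimal play is mixed.
Let Player I play Up with probability p. Expected payoff against L: (-1)p + 8(1−p) = −9p + 8; against R: 3p + 1(1−p) = 2p + 1.
Setting these equal: −9p + 8 = 2p + 1 ⇒ −11p = -7 ⇒ p = 7/11, and the value is (-9)·(7/11) + 8 = 25/11.
For Player II: with q = P(L), equating Up's and Down's payoffs gives −4q + 3 = 7q + 1 ⇒ q = 2/11.

25/11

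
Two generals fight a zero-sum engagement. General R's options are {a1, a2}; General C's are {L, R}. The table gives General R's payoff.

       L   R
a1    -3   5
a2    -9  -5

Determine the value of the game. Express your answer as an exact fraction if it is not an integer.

Row minima: a1 → -3, a2 → -9; maximin = -3.
Column maxima: L → -3, R → 5; minimax = -3.
Since maximin = minimax = -3, there is a saddle point and the value is -3.

-3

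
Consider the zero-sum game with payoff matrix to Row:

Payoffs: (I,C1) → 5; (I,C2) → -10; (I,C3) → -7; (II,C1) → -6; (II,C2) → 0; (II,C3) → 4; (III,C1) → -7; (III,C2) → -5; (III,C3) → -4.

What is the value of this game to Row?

-20/7

Row minima: I → -10, II → -6, III → -7; maximin = -6.
Column maxima: C1 → 5, C2 → 0, C3 → 4; minimax = 0.
-6 ≠ 0, so there is no saddle point; optimal play is mixed.
III is strictly dominated by II, so Row never plays it.
C3 is strictly dominated by C2 (it gives Row strictly more in every row), so Column never plays it.
On the remaining 2×2 (I, II vs C1, C2):
Let Row play I with probability p. Expected payoff against C1: 5p + (-6)(1−p) = 11p − 6; against C2: (-10)p + 0(1−p) = −10p.
Setting these equal: 11p − 6 = −10p ⇒ 21p = 6 ⇒ p = 2/7, and the value is (11)·(2/7) − 6 = -20/7.
For Column: with q = P(C1), equating I's and II's payoffs gives 15q − 10 = −6q ⇒ q = 10/21.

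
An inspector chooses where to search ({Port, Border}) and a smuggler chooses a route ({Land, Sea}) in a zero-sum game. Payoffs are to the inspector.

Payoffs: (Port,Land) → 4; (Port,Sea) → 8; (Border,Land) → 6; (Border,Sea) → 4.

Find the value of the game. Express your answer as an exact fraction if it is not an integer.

Row minima: Port → 4, Border → 4; maximin = 4.
Column maxima: Land → 6, Sea → 8; minimax = 6.
4 ≠ 6, so there is no saddle point; optimal play is mixed.
Let the inspector play Port with probability p. Expected payoff against Land: 4p + 6(1−p) = −2p + 6; against Sea: 8p + 4(1−p) = 4p + 4.
Setting these equal: −2p + 6 = 4p + 4 ⇒ −6p = -2 ⇒ p = 1/3, and the value is (-2)·(1/3) + 6 = 16/3.
For the smuggler: with q = P(Land), equating Port's and Border's payoffs gives −4q + 8 = 2q + 4 ⇒ q = 2/3.

16/3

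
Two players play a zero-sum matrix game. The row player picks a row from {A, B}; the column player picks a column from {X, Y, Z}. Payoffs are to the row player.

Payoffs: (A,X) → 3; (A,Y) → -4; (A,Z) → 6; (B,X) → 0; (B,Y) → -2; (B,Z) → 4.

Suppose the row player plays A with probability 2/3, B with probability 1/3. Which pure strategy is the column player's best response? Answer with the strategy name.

If the column player plays X, the row player's expected payoff is (2/3)·3 + (1/3)·0 = 2.
If the column player plays Y, the row player's expected payoff is (2/3)·(-4) + (1/3)·(-2) = -10/3.
If the column player plays Z, the row player's expected payoff is (2/3)·6 + (1/3)·4 = 16/3.
The column player minimizes the row player's payoff; the smallest is -10/3, so the best response is Y.

Y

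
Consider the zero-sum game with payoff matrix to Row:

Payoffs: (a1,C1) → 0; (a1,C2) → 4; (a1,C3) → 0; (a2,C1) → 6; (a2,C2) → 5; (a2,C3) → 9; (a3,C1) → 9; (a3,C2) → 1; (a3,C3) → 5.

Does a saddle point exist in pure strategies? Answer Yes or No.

Row minima: a1 → 0, a2 → 5, a3 → 1; maximin = 5.
Column maxima: C1 → 9, C2 → 5, C3 → 9; minimax = 5.
maximin = minimax = 5, so a saddle point exists.

Yes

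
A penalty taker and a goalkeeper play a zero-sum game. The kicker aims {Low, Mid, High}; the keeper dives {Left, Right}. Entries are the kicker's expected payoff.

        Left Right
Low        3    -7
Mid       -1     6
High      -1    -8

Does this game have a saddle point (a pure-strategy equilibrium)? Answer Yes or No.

Row minima: Low → -7, Mid → -1, High → -8; maximin = -1.
Column maxima: Left → 3, Right → 6; minimax = 3.
-1 ≠ 3, so no pure-strategy equilibrium exists.

No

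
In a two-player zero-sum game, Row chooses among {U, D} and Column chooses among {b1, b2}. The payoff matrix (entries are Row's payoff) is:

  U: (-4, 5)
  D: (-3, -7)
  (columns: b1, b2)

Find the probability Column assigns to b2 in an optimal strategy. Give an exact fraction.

1/13

Row minima: U → -4, D → -7; maximin = -4.
Column maxima: b1 → -3, b2 → 5; minimax = -3.
-4 ≠ -3, so there is no saddle point; optimal play is mixed.
Let Row play U with probability p. Expected payoff against b1: (-4)p + (-3)(1−p) = −p − 3; against b2: 5p + (-7)(1−p) = 12p − 7.
Setting these equal: −p − 3 = 12p − 7 ⇒ −13p = -4 ⇒ p = 4/13, and the value is (-1)·(4/13) − 3 = -43/13.
For Column: with q = P(b1), equating U's and D's payoffs gives −9q + 5 = 4q − 7 ⇒ q = 12/13.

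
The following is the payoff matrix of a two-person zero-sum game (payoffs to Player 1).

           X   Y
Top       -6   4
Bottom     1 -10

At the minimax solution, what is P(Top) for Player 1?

Row minima: Top → -6, Bottom → -10; maximin = -6.
Column maxima: X → 1, Y → 4; minimax = 1.
-6 ≠ 1, so there is no saddle point; optimal play is mixed.
Let Player 1 play Top with probability p. Expected payoff against X: (-6)p + 1(1−p) = −7p + 1; against Y: 4p + (-10)(1−p) = 14p − 10.
Setting these equal: −7p + 1 = 14p − 10 ⇒ −21p = -11 ⇒ p = 11/21, and the value is (-7)·(11/21) + 1 = -8/3.
For Player 2: with q = P(X), equating Top's and Bottom's payoffs gives −10q + 4 = 11q − 10 ⇒ q = 2/3.

11/21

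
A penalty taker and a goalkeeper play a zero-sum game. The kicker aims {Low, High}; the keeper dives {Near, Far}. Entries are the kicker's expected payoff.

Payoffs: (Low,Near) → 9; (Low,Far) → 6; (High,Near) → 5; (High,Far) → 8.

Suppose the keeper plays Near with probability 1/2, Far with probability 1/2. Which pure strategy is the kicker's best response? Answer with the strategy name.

Expected payoff of Low: (1/2)·9 + (1/2)·6 = 15/2.
Expected payoff of High: (1/2)·5 + (1/2)·8 = 13/2.
The largest is 15/2, so the kicker's best response is Low.

Low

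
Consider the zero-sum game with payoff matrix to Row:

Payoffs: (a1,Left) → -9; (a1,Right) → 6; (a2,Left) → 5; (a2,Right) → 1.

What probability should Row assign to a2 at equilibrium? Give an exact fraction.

15/19

Row minima: a1 → -9, a2 → 1; maximin = 1.
Column maxima: Left → 5, Right → 6; minimax = 5.
1 ≠ 5, so there is no saddle point; optimal play is mixed.
Let Row play a1 with probability p. Expected payoff against Left: (-9)p + 5(1−p) = −14p + 5; against Right: 6p + 1(1−p) = 5p + 1.
Setting these equal: −14p + 5 = 5p + 1 ⇒ −19p = -4 ⇒ p = 4/19, and the value is (-14)·(4/19) + 5 = 39/19.
For Column: with q = P(Left), equating a1's and a2's payoffs gives −15q + 6 = 4q + 1 ⇒ q = 5/19.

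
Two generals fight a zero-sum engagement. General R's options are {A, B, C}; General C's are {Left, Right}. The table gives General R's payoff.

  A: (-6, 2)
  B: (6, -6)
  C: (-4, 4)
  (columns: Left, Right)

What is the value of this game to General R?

Row minima: A → -6, B → -6, C → -4; maximin = -4.
Column maxima: Left → 6, Right → 4; minimax = 4.
-4 ≠ 4, so there is no saddle point; optimal play is mixed.
A is strictly dominated by C, so General R never plays it.
On the remaining 2×2 (B, C vs Left, Right):
Let General R play B with probability p. Expected payoff against Left: 6p + (-4)(1−p) = 10p − 4; against Right: (-6)p + 4(1−p) = −10p + 4.
Setting these equal: 10p − 4 = −10p + 4 ⇒ 20p = 8 ⇒ p = 2/5, and the value is (10)·(2/5) − 4 = 0.
For General C: with q = P(Left), equating B's and C's payoffs gives 12q − 6 = −8q + 4 ⇒ q = 1/2.

0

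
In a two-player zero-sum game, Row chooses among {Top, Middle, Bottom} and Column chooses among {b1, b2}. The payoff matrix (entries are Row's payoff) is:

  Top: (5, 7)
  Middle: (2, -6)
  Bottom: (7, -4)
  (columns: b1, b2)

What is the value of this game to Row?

69/13

Row minima: Top → 5, Middle → -6, Bottom → -4; maximin = 5.
Column maxima: b1 → 7, b2 → 7; minimax = 7.
5 ≠ 7, so there is no saddle point; optimal play is mixed.
Middle is strictly dominated by Top, so Row never plays it.
On the remaining 2×2 (Top, Bottom vs b1, b2):
Let Row play Top with probability p. Expected payoff against b1: 5p + 7(1−p) = −2p + 7; against b2: 7p + (-4)(1−p) = 11p − 4.
Setting these equal: −2p + 7 = 11p − 4 ⇒ −13p = -11 ⇒ p = 11/13, and the value is (-2)·(11/13) + 7 = 69/13.
For Column: with q = P(b1), equating Top's and Bottom's payoffs gives −2q + 7 = 11q − 4 ⇒ q = 11/13.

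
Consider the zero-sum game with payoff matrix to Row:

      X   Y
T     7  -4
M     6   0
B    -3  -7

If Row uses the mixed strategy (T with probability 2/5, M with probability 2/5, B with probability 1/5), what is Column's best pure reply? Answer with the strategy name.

Y

If Column plays X, Row's expected payoff is (2/5)·7 + (2/5)·6 + (1/5)·(-3) = 23/5.
If Column plays Y, Row's expected payoff is (2/5)·(-4) + (2/5)·0 + (1/5)·(-7) = -3.
Column minimizes Row's payoff; the smallest is -3, so the best response is Y.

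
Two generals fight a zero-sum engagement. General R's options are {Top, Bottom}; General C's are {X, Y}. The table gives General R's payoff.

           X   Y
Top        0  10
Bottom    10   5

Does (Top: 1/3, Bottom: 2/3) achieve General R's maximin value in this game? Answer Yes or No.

Against X this mix gives (1/3)·0 + (2/3)·10 = 20/3.
Against Y this mix gives (1/3)·10 + (2/3)·5 = 20/3.
All of General C's active replies (X, Y) yield 20/3, and no column does worse for General R. The mix makes General C indifferent and guarantees 20/3, so it is optimal.

Yes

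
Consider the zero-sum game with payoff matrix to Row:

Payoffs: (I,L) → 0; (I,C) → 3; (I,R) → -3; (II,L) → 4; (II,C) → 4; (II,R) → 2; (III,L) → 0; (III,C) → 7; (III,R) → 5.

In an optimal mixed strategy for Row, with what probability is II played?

Row minima: I → -3, II → 2, III → 0; maximin = 2.
Column maxima: L → 4, C → 7, R → 5; minimax = 4.
2 ≠ 4, so there is no saddle point; optimal play is mixed.
I is strictly dominated by II, so Row never plays it.
C is strictly dominated by R (it gives Row strictly more in every row), so Column never plays it.
On the remaining 2×2 (II, III vs L, R):
Let Row play II with probability p. Expected payoff against L: 4p + 0(1−p) = 4p; against R: 2p + 5(1−p) = −3p + 5.
Setting these equal: 4p = −3p + 5 ⇒ 7p = 5 ⇒ p = 5/7, and the value is (4)·(5/7) = 20/7.
For Column: with q = P(L), equating II's and III's payoffs gives 2q + 2 = −5q + 5 ⇒ q = 3/7.

5/7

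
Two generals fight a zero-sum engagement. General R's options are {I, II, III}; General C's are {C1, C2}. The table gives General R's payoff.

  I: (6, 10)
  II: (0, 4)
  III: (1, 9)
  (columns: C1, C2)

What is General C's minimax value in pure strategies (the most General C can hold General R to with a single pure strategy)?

6

Column maxima: C1 → 6, C2 → 10.
The smallest of these is 6.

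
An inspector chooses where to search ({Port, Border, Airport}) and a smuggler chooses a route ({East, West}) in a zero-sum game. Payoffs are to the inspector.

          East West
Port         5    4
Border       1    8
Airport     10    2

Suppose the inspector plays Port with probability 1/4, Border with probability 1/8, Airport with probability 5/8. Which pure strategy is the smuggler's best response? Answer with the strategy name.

If the smuggler plays East, the inspector's expected payoff is (1/4)·5 + (1/8)·1 + (5/8)·10 = 61/8.
If the smuggler plays West, the inspector's expected payoff is (1/4)·4 + (1/8)·8 + (5/8)·2 = 13/4.
The smuggler minimizes the inspector's payoff; the smallest is 13/4, so the best response is West.

West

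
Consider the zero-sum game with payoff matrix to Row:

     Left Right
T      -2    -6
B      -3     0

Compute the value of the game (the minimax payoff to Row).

-18/7

Row minima: T → -6, B → -3; maximin = -3.
Column maxima: Left → -2, Right → 0; minimax = -2.
-3 ≠ -2, so there is no saddle point; optimal play is mixed.
Let Row play T with probability p. Expected payoff against Left: (-2)p + (-3)(1−p) = p − 3; against Right: (-6)p + 0(1−p) = −6p.
Setting these equal: p − 3 = −6p ⇒ 7p = 3 ⇒ p = 3/7, and the value is (1)·(3/7) − 3 = -18/7.
For Column: with q = P(Left), equating T's and B's payoffs gives 4q − 6 = −3q ⇒ q = 6/7.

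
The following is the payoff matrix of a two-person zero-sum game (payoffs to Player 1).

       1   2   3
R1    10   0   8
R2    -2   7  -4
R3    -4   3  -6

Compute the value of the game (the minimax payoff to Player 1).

56/19

Row minima: R1 → 0, R2 → -4, R3 → -6; maximin = 0.
Column maxima: 1 → 10, 2 → 7, 3 → 8; minimax = 7.
0 ≠ 7, so there is no saddle point; optimal play is mixed.
R3 is strictly dominated by R2, so Player 1 never plays it.
1 is strictly dominated by 3 (it gives Player 1 strictly more in every row), so Player 2 never plays it.
On the remaining 2×2 (R1, R2 vs 2, 3):
Let Player 1 play R1 with probability p. Expected payoff against 2: 0p + 7(1−p) = −7p + 7; against 3: 8p + (-4)(1−p) = 12p − 4.
Setting these equal: −7p + 7 = 12p − 4 ⇒ −19p = -11 ⇒ p = 11/19, and the value is (-7)·(11/19) + 7 = 56/19.
For Player 2: with q = P(2), equating R1's and R2's payoffs gives −8q + 8 = 11q − 4 ⇒ q = 12/19.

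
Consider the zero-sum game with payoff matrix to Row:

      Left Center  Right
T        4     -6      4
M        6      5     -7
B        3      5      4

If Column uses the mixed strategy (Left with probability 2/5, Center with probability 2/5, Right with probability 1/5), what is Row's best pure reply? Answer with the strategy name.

B

Expected payoff of T: (2/5)·4 + (2/5)·(-6) + (1/5)·4 = 0.
Expected payoff of M: (2/5)·6 + (2/5)·5 + (1/5)·(-7) = 3.
Expected payoff of B: (2/5)·3 + (2/5)·5 + (1/5)·4 = 4.
The largest is 4, so Row's best response is B.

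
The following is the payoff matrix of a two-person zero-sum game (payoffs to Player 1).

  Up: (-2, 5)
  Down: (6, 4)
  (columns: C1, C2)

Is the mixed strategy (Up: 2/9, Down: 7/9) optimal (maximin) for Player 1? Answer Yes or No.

Against C1 this mix gives (2/9)·(-2) + (7/9)·6 = 38/9.
Against C2 this mix gives (2/9)·5 + (7/9)·4 = 38/9.
All of Player 2's active replies (C1, C2) yield 38/9, and no column does worse for Player 1. The mix makes Player 2 indifferent and guarantees 38/9, so it is optimal.

Yes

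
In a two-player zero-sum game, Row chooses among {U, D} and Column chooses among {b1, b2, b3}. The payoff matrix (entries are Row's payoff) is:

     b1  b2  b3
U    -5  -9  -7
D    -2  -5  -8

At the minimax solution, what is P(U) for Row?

3/5

Row minima: U → -9, D → -8; maximin = -8.
Column maxima: b1 → -2, b2 → -5, b3 → -7; minimax = -7.
-8 ≠ -7, so there is no saddle point; optimal play is mixed.
b1 is strictly dominated by b2 (it gives Row strictly more in every row), so Column never plays it.
On the remaining 2×2 (U, D vs b2, b3):
Let Row play U with probability p. Expected payoff against b2: (-9)p + (-5)(1−p) = −4p − 5; against b3: (-7)p + (-8)(1−p) = p − 8.
Setting these equal: −4p − 5 = p − 8 ⇒ −5p = -3 ⇒ p = 3/5, and the value is (-4)·(3/5) − 5 = -37/5.
For Column: with q = P(b2), equating U's and D's payoffs gives −2q − 7 = 3q − 8 ⇒ q = 1/5.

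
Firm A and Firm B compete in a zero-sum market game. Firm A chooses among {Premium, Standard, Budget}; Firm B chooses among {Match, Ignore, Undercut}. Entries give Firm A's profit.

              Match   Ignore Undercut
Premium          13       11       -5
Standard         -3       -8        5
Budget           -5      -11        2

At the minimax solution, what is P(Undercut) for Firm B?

Row minima: Premium → -5, Standard → -8, Budget → -11; maximin = -5.
Column maxima: Match → 13, Ignore → 11, Undercut → 5; minimax = 5.
-5 ≠ 5, so there is no saddle point; optimal play is mixed.
Budget is strictly dominated by Standard, so Firm A never plays it.
Match is strictly dominated by Ignore (it gives Firm A strictly more in every row), so Firm B never plays it.
On the remaining 2×2 (Premium, Standard vs Ignore, Undercut):
Let Firm A play Premium with probability p. Expected payoff against Ignore: 11p + (-8)(1−p) = 19p − 8; against Undercut: (-5)p + 5(1−p) = −10p + 5.
Setting these equal: 19p − 8 = −10p + 5 ⇒ 29p = 13 ⇒ p = 13/29, and the value is (19)·(13/29) − 8 = 15/29.
For Firm B: with q = P(Ignore), equating Premium's and Standard's payoffs gives 16q − 5 = −13q + 5 ⇒ q = 10/29.

19/29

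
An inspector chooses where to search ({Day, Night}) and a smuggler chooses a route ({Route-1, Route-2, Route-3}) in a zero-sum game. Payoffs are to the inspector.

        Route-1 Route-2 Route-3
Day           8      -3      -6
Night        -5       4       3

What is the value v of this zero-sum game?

Row minima: Day → -6, Night → -5; maximin = -5.
Column maxima: Route-1 → 8, Route-2 → 4, Route-3 → 3; minimax = 3.
-5 ≠ 3, so there is no saddle point; optimal play is mixed.
Route-2 is strictly dominated by Route-3 (it gives the inspector strictly more in every row), so the smuggler never plays it.
On the remaining 2×2 (Day, Night vs Route-1, Route-3):
Let the inspector play Day with probability p. Expected payoff against Route-1: 8p + (-5)(1−p) = 13p − 5; against Route-3: (-6)p + 3(1−p) = −9p + 3.
Setting these equal: 13p − 5 = −9p + 3 ⇒ 22p = 8 ⇒ p = 4/11, and the value is (13)·(4/11) − 5 = -3/11.
For the smuggler: with q = P(Route-1), equating Day's and Night's payoffs gives 14q − 6 = −8q + 3 ⇒ q = 9/22.

-3/11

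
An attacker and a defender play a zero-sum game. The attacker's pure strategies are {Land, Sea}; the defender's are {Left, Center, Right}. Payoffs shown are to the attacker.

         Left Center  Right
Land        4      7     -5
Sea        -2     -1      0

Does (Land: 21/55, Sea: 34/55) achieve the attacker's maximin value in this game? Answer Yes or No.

Against Left this mix gives (21/55)·4 + (34/55)·(-2) = 16/55.
Against Center this mix gives (21/55)·7 + (34/55)·(-1) = 113/55.
Against Right this mix gives (21/55)·(-5) + (34/55)·0 = -21/11.
The defender will play Right, holding the attacker to -21/11. Shifting weight toward the row that does better against Right would raise this floor (the equalizing mix achieves -10/11 against both Right and Left), so the proposed strategy is not optimal.

No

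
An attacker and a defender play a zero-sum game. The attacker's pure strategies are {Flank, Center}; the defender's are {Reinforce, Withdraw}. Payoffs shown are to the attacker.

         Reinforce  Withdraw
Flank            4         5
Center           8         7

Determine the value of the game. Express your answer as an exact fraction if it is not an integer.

7

Row minima: Flank → 4, Center → 7; maximin = 7.
Column maxima: Reinforce → 8, Withdraw → 7; minimax = 7.
Since maximin = minimax = 7, there is a saddle point and the value is 7.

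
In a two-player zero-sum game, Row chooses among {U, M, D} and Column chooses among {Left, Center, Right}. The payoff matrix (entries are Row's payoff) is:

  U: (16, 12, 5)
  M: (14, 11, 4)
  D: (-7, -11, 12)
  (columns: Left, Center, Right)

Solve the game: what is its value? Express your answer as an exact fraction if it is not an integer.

Row minima: U → 5, M → 4, D → -11; maximin = 5.
Column maxima: Left → 16, Center → 12, Right → 12; minimax = 12.
5 ≠ 12, so there is no saddle point; optimal play is mixed.
M is strictly dominated by U, so Row never plays it.
Left is strictly dominated by Center (it gives Row strictly more in every row), so Column never plays it.
On the remaining 2×2 (U, D vs Center, Right):
Let Row play U with probability p. Expected payoff against Center: 12p + (-11)(1−p) = 23p − 11; against Right: 5p + 12(1−p) = −7p + 12.
Setting these equal: 23p − 11 = −7p + 12 ⇒ 30p = 23 ⇒ p = 23/30, and the value is (23)·(23/30) − 11 = 199/30.
For Column: with q = P(Center), equating U's and D's payoffs gives 7q + 5 = −23q + 12 ⇒ q = 7/30.

199/30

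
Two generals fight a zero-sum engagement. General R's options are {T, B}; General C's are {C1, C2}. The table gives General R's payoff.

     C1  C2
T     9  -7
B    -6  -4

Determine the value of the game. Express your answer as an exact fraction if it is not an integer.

-13/3

Row minima: T → -7, B → -6; maximin = -6.
Column maxima: C1 → 9, C2 → -4; minimax = -4.
-6 ≠ -4, so there is no saddle point; optimal play is mixed.
Let General R play T with probability p. Expected payoff against C1: 9p + (-6)(1−p) = 15p − 6; against C2: (-7)p + (-4)(1−p) = −3p − 4.
Setting these equal: 15p − 6 = −3p − 4 ⇒ 18p = 2 ⇒ p = 1/9, and the value is (15)·(1/9) − 6 = -13/3.
For General C: with q = P(C1), equating T's and B's payoffs gives 16q − 7 = −2q − 4 ⇒ q = 1/6.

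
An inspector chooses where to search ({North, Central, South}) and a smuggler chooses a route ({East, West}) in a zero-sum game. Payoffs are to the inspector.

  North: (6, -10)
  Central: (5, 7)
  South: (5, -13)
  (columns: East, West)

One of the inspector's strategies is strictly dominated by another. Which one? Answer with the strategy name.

North gives a strictly higher payoff than South against every column: 6 > 5, -10 > -13.
So South is strictly dominated and the inspector never plays it.

South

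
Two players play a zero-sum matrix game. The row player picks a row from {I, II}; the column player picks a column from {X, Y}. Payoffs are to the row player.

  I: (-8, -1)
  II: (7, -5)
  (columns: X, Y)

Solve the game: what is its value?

-47/19

Row minima: I → -8, II → -5; maximin = -5.
Column maxima: X → 7, Y → -1; minimax = -1.
-5 ≠ -1, so there is no saddle point; optimal play is mixed.
Let the row player play I with probability p. Expected payoff against X: (-8)p + 7(1−p) = −15p + 7; against Y: (-1)p + (-5)(1−p) = 4p − 5.
Setting these equal: −15p + 7 = 4p − 5 ⇒ −19p = -12 ⇒ p = 12/19, and the value is (-15)·(12/19) + 7 = -47/19.
For the column player: with q = P(X), equating I's and II's payoffs gives −7q − 1 = 12q − 5 ⇒ q = 4/19.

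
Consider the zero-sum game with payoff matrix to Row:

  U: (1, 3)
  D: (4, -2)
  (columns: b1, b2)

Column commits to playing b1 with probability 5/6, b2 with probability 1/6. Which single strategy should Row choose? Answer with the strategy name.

Expected payoff of U: (5/6)·1 + (1/6)·3 = 4/3.
Expected payoff of D: (5/6)·4 + (1/6)·(-2) = 3.
The largest is 3, so Row's best response is D.

D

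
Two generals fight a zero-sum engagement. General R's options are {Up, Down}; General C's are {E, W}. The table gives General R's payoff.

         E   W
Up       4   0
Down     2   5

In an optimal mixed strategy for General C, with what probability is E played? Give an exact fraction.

Row minima: Up → 0, Down → 2; maximin = 2.
Column maxima: E → 4, W → 5; minimax = 4.
2 ≠ 4, so there is no saddle point; optimal play is mixed.
Let General R play Up with probability p. Expected payoff against E: 4p + 2(1−p) = 2p + 2; against W: 0p + 5(1−p) = −5p + 5.
Setting these equal: 2p + 2 = −5p + 5 ⇒ 7p = 3 ⇒ p = 3/7, and the value is (2)·(3/7) + 2 = 20/7.
For General C: with q = P(E), equating Up's and Down's payoffs gives 4q = −3q + 5 ⇒ q = 5/7.

5/7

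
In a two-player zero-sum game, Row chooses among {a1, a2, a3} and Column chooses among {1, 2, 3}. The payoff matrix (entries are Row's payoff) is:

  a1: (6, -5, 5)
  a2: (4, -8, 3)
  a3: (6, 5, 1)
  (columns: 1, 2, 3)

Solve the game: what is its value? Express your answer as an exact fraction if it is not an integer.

Row minima: a1 → -5, a2 → -8, a3 → 1; maximin = 1.
Column maxima: 1 → 6, 2 → 5, 3 → 5; minimax = 5.
1 ≠ 5, so there is no saddle point; optimal play is mixed.
a2 is strictly dominated by a1, so Row never plays it.
1 is strictly dominated by 2 (it gives Row strictly more in every row), so Column never plays it.
On the remaining 2×2 (a1, a3 vs 2, 3):
Let Row play a1 with probability p. Expected payoff against 2: (-5)p + 5(1−p) = −10p + 5; against 3: 5p + 1(1−p) = 4p + 1.
Setting these equal: −10p + 5 = 4p + 1 ⇒ −14p = -4 ⇒ p = 2/7, and the value is (-10)·(2/7) + 5 = 15/7.
For Column: with q = P(2), equating a1's and a3's payoffs gives −10q + 5 = 4q + 1 ⇒ q = 2/7.

15/7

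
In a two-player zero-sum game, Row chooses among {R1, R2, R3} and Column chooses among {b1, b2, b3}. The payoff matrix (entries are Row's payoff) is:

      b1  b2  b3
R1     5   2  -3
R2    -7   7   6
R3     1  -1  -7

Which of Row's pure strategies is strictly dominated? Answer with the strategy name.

R1 gives a strictly higher payoff than R3 against every column: 5 > 1, 2 > -1, -3 > -7.
So R3 is strictly dominated and Row never plays it.

R3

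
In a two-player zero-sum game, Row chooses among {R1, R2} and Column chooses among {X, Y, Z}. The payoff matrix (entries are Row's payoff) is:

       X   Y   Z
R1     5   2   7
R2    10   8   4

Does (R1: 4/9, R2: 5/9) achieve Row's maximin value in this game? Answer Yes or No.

Yes

Against X this mix gives (4/9)·5 + (5/9)·10 = 70/9.
Against Y this mix gives (4/9)·2 + (5/9)·8 = 16/3.
Against Z this mix gives (4/9)·7 + (5/9)·4 = 16/3.
All of Column's active replies (Y, Z) yield 16/3, and no column does worse for Row. The mix makes Column indifferent and guarantees 16/3, so it is optimal.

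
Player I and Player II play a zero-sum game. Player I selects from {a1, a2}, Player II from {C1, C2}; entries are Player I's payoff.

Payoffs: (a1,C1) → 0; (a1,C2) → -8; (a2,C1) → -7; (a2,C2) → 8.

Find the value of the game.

-56/23

Row minima: a1 → -8, a2 → -7; maximin = -7.
Column maxima: C1 → 0, C2 → 8; minimax = 0.
-7 ≠ 0, so there is no saddle point; optimal play is mixed.
Let Player I play a1 with probability p. Expected payoff against C1: 0p + (-7)(1−p) = 7p − 7; against C2: (-8)p + 8(1−p) = −16p + 8.
Setting these equal: 7p − 7 = −16p + 8 ⇒ 23p = 15 ⇒ p = 15/23, and the value is (7)·(15/23) − 7 = -56/23.
For Player II: with q = P(C1), equating a1's and a2's payoffs gives 8q − 8 = −15q + 8 ⇒ q = 16/23.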